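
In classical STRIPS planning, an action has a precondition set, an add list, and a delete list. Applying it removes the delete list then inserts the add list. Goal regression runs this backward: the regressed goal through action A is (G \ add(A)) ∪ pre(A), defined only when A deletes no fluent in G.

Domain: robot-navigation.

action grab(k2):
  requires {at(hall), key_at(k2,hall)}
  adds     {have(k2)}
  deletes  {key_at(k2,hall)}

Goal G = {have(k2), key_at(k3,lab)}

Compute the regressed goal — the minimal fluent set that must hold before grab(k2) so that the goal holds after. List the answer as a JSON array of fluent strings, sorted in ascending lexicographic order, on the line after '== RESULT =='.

Regress:
  G ∩ del = {}  (empty — regression defined)
  G \ add = {have(k2), key_at(k3,lab)} \ {have(k2)} = {key_at(k3,lab)}
  ∪ pre   = {key_at(k3,lab)} ∪ {at(hall), key_at(k2,hall)}
          = {at(hall), key_at(k2,hall), key_at(k3,lab)}

== RESULT ==
["at(hall)", "key_at(k2,hall)", "key_at(k3,lab)"]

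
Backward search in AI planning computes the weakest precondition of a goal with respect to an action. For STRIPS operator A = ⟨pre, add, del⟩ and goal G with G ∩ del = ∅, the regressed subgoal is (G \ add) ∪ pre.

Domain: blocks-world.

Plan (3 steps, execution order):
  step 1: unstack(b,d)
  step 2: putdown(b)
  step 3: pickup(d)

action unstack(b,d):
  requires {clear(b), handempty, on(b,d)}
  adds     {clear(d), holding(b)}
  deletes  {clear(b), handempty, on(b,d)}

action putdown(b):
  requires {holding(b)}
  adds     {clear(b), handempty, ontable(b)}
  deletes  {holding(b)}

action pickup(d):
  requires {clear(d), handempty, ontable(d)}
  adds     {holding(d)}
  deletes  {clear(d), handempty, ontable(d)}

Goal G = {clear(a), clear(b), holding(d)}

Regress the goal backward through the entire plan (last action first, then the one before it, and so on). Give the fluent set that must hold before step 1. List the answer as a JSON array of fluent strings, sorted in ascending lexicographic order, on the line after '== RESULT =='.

Regress step by step:
  through step 3 (pickup(d)): drop {holding(d)}, keep {clear(a), clear(b)}, require {clear(d), handempty, ontable(d)}
    → {clear(a), clear(b), clear(d), handempty, ontable(d)}
  through step 2 (putdown(b)): drop {clear(b), handempty}, keep {clear(a), clear(d), ontable(d)}, require {holding(b)}
    → {clear(a), clear(d), holding(b), ontable(d)}
  through step 1 (unstack(b,d)): drop {clear(d), holding(b)}, keep {clear(a), ontable(d)}, require {clear(b), handempty, on(b,d)}
    → {clear(a), clear(b), handempty, on(b,d), ontable(d)}

== RESULT ==
["clear(a)", "clear(b)", "handempty", "on(b,d)", "ontable(d)"]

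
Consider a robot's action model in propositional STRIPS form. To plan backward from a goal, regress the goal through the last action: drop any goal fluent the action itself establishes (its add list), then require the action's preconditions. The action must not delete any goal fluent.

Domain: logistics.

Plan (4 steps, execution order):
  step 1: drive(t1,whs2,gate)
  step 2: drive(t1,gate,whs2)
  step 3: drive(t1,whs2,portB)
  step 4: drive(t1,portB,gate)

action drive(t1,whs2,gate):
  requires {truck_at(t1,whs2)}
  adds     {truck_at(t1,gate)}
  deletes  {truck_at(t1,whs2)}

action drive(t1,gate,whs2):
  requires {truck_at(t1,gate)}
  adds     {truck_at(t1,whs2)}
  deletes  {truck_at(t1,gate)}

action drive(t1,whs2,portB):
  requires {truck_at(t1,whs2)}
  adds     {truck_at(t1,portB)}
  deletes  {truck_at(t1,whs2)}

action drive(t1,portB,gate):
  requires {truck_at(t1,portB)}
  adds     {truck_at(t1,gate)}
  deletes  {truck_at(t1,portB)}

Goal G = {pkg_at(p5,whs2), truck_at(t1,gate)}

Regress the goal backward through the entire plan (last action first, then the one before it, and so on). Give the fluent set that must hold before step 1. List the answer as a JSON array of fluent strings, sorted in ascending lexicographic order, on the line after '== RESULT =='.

Work backward from the goal:
  through step 4 (drive(t1,portB,gate)): drop {truck_at(t1,gate)}, keep {pkg_at(p5,whs2)}, require {truck_at(t1,portB)}
    → {pkg_at(p5,whs2), truck_at(t1,portB)}
  through step 3 (drive(t1,whs2,portB)): drop {truck_at(t1,portB)}, keep {pkg_at(p5,whs2)}, require {truck_at(t1,whs2)}
    → {pkg_at(p5,whs2), truck_at(t1,whs2)}
  through step 2 (drive(t1,gate,whs2)): drop {truck_at(t1,whs2)}, keep {pkg_at(p5,whs2)}, require {truck_at(t1,gate)}
    → {pkg_at(p5,whs2), truck_at(t1,gate)}
  through step 1 (drive(t1,whs2,gate)): drop {truck_at(t1,gate)}, keep {pkg_at(p5,whs2)}, require {truck_at(t1,whs2)}
    → {pkg_at(p5,whs2), truck_at(t1,whs2)}

== RESULT ==
["pkg_at(p5,whs2)", "truck_at(t1,whs2)"]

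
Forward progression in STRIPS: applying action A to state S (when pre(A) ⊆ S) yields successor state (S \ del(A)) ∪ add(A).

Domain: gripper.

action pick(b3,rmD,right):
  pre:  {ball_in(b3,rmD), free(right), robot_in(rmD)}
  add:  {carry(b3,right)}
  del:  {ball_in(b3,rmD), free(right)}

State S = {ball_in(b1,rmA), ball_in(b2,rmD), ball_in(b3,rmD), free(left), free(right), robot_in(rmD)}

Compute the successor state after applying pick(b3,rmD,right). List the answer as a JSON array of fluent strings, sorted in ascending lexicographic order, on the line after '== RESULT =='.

Progress:
  pre ⊆ S: {ball_in(b3,rmD), free(right), robot_in(rmD)} ⊆ S  — applicable
  S \ del = {ball_in(b1,rmA), ball_in(b2,rmD), free(left), robot_in(rmD)}
  ∪ add   = {ball_in(b1,rmA), ball_in(b2,rmD), carry(b3,right), free(left), robot_in(rmD)}

== RESULT ==
["ball_in(b1,rmA)", "ball_in(b2,rmD)", "carry(b3,right)", "free(left)", "robot_in(rmD)"]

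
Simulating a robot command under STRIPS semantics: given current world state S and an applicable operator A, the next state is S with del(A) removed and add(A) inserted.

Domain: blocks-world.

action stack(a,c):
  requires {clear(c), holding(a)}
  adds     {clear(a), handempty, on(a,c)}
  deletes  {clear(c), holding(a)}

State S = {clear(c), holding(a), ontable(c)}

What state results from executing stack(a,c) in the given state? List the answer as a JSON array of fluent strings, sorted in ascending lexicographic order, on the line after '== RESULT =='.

Progress:
  pre ⊆ S: {clear(c), holding(a)} ⊆ S  — applicable
  S \ del = {ontable(c)}
  ∪ add   = {clear(a), handempty, on(a,c), ontable(c)}

== RESULT ==
["clear(a)", "handempty", "on(a,c)", "ontable(c)"]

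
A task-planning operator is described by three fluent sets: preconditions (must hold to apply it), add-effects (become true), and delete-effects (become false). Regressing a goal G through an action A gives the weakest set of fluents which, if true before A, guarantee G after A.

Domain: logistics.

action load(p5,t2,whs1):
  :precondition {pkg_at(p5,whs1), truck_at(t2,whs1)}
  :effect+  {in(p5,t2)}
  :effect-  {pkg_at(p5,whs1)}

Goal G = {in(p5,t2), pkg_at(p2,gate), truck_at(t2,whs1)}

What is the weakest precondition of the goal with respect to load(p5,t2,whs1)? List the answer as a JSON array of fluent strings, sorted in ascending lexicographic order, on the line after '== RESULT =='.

Regress:
  G ∩ del = {}  (empty — regression defined)
  G \ add = {in(p5,t2), pkg_at(p2,gate), truck_at(t2,whs1)} \ {in(p5,t2)} = {pkg_at(p2,gate), truck_at(t2,whs1)}
  ∪ pre   = {pkg_at(p2,gate), truck_at(t2,whs1)} ∪ {pkg_at(p5,whs1), truck_at(t2,whs1)}
          = {pkg_at(p2,gate), pkg_at(p5,whs1), truck_at(t2,whs1)}

== RESULT ==
["pkg_at(p2,gate)", "pkg_at(p5,whs1)", "truck_at(t2,whs1)"]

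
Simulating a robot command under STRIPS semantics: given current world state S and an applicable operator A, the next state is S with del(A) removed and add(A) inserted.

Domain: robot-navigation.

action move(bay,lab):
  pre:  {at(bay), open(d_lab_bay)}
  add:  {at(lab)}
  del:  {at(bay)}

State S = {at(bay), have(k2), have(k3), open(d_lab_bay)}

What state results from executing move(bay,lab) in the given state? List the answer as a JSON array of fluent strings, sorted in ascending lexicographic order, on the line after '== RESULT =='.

Compute (S \ del) ∪ add:
  pre ⊆ S: {at(bay), open(d_lab_bay)} ⊆ S  — applicable
  S \ del = {have(k2), have(k3), open(d_lab_bay)}
  ∪ add   = {at(lab), have(k2), have(k3), open(d_lab_bay)}

== RESULT ==
["at(lab)", "have(k2)", "have(k3)", "open(d_lab_bay)"]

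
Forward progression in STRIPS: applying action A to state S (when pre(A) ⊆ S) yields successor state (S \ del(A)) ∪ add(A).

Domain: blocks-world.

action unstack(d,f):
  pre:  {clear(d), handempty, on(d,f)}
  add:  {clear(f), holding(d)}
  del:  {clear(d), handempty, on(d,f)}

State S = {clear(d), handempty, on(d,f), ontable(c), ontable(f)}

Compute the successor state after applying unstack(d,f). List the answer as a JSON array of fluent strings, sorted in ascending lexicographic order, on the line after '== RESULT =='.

Progress:
  pre ⊆ S: {clear(d), handempty, on(d,f)} ⊆ S  — applicable
  S \ del = {ontable(c), ontable(f)}
  ∪ add   = {clear(f), holding(d), ontable(c), ontable(f)}

== RESULT ==
["clear(f)", "holding(d)", "ontable(c)", "ontable(f)"]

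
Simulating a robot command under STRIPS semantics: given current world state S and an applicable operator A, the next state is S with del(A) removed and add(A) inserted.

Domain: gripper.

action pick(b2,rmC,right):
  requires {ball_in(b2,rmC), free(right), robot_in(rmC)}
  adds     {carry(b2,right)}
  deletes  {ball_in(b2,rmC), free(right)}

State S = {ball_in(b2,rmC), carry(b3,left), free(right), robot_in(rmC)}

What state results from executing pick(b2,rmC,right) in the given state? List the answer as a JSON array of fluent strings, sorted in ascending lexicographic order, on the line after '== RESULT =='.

Compute (S \ del) ∪ add:
  pre ⊆ S: {ball_in(b2,rmC), free(right), robot_in(rmC)} ⊆ S  — applicable
  S \ del = {carry(b3,left), robot_in(rmC)}
  ∪ add   = {carry(b2,right), carry(b3,left), robot_in(rmC)}

== RESULT ==
["carry(b2,right)", "carry(b3,left)", "robot_in(rmC)"]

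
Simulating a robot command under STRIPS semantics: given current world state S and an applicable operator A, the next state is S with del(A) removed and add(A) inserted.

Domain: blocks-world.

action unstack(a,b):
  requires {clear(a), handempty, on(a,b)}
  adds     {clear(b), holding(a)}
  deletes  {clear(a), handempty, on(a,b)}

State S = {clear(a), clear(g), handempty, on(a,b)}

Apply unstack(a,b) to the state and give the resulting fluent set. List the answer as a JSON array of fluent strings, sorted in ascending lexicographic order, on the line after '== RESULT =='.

Compute (S \ del) ∪ add:
  pre ⊆ S: {clear(a), handempty, on(a,b)} ⊆ S  — applicable
  S \ del = {clear(g)}
  ∪ add   = {clear(b), clear(g), holding(a)}

== RESULT ==
["clear(b)", "clear(g)", "holding(a)"]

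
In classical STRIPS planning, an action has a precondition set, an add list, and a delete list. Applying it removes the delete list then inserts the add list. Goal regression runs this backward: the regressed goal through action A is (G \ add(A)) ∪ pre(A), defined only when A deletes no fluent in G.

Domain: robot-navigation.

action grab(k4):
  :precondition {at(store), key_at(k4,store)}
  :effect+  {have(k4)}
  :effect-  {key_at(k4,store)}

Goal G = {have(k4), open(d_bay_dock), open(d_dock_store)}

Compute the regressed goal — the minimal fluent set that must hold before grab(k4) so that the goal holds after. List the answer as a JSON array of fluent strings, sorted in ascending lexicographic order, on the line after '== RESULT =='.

Compute (G \ add) ∪ pre:
  G ∩ del = {}  (empty — regression defined)
  G \ add = {have(k4), open(d_bay_dock), open(d_dock_store)} \ {have(k4)} = {open(d_bay_dock), open(d_dock_store)}
  ∪ pre   = {open(d_bay_dock), open(d_dock_store)} ∪ {at(store), key_at(k4,store)}
          = {at(store), key_at(k4,store), open(d_bay_dock), open(d_dock_store)}

== RESULT ==
["at(store)", "key_at(k4,store)", "open(d_bay_dock)", "open(d_dock_store)"]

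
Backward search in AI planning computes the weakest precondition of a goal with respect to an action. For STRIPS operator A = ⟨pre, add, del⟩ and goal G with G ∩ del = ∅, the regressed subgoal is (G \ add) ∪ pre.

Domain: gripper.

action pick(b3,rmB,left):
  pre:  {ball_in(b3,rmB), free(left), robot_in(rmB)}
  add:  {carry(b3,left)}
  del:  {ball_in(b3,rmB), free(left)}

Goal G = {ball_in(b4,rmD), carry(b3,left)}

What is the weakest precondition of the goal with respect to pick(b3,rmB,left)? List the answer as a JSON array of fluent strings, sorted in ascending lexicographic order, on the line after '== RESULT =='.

Compute (G \ add) ∪ pre:
  G ∩ del = {}  (empty — regression defined)
  G \ add = {ball_in(b4,rmD), carry(b3,left)} \ {carry(b3,left)} = {ball_in(b4,rmD)}
  ∪ pre   = {ball_in(b4,rmD)} ∪ {ball_in(b3,rmB), free(left), robot_in(rmB)}
          = {ball_in(b3,rmB), ball_in(b4,rmD), free(left), robot_in(rmB)}

== RESULT ==
["ball_in(b3,rmB)", "ball_in(b4,rmD)", "free(left)", "robot_in(rmB)"]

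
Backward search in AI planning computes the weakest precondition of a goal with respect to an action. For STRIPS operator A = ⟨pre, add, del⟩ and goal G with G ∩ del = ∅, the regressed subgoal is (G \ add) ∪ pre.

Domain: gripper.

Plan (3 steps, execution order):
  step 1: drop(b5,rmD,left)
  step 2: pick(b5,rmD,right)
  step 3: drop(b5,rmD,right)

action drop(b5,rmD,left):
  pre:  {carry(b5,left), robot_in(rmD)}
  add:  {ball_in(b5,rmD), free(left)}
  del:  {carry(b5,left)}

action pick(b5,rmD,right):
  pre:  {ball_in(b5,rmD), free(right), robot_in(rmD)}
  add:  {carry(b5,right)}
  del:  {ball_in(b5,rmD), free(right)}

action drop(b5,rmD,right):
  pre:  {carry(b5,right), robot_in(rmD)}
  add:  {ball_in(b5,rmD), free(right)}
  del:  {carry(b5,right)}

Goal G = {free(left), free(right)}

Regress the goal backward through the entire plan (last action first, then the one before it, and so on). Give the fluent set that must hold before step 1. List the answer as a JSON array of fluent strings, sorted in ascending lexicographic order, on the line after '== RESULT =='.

Work backward from the goal:
  through step 3 (drop(b5,rmD,right)): drop {free(right)}, keep {free(left)}, require {carry(b5,right), robot_in(rmD)}
    → {carry(b5,right), free(left), robot_in(rmD)}
  through step 2 (pick(b5,rmD,right)): drop {carry(b5,right)}, keep {free(left), robot_in(rmD)}, require {ball_in(b5,rmD), free(right), robot_in(rmD)}
    → {ball_in(b5,rmD), free(left), free(right), robot_in(rmD)}
  through step 1 (drop(b5,rmD,left)): drop {ball_in(b5,rmD), free(left)}, keep {free(right), robot_in(rmD)}, require {carry(b5,left), robot_in(rmD)}
    → {carry(b5,left), free(right), robot_in(rmD)}

== RESULT ==
["carry(b5,left)", "free(right)", "robot_in(rmD)"]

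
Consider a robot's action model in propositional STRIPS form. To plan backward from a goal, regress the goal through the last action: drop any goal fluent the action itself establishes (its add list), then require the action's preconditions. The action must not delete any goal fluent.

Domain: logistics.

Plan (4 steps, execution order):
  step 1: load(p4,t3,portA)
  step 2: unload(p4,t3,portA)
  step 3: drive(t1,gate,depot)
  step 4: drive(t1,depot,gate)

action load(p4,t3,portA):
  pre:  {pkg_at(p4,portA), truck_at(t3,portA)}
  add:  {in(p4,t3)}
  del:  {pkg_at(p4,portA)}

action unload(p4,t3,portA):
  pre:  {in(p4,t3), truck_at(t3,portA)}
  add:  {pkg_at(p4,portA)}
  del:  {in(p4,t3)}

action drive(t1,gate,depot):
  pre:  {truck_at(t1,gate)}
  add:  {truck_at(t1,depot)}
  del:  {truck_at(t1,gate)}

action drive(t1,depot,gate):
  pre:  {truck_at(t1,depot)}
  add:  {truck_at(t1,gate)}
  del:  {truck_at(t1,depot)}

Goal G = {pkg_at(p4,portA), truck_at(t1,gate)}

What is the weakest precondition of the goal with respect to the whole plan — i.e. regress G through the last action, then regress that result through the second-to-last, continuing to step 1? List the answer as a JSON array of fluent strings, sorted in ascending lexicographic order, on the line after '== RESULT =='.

Regress step by step:
  through step 4 (drive(t1,depot,gate)): drop {truck_at(t1,gate)}, keep {pkg_at(p4,portA)}, require {truck_at(t1,depot)}
    → {pkg_at(p4,portA), truck_at(t1,depot)}
  through step 3 (drive(t1,gate,depot)): drop {truck_at(t1,depot)}, keep {pkg_at(p4,portA)}, require {truck_at(t1,gate)}
    → {pkg_at(p4,portA), truck_at(t1,gate)}
  through step 2 (unload(p4,t3,portA)): drop {pkg_at(p4,portA)}, keep {truck_at(t1,gate)}, require {in(p4,t3), truck_at(t3,portA)}
    → {in(p4,t3), truck_at(t1,gate), truck_at(t3,portA)}
  through step 1 (load(p4,t3,portA)): drop {in(p4,t3)}, keep {truck_at(t1,gate), truck_at(t3,portA)}, require {pkg_at(p4,portA), truck_at(t3,portA)}
    → {pkg_at(p4,portA), truck_at(t1,gate), truck_at(t3,portA)}

== RESULT ==
["pkg_at(p4,portA)", "truck_at(t1,gate)", "truck_at(t3,portA)"]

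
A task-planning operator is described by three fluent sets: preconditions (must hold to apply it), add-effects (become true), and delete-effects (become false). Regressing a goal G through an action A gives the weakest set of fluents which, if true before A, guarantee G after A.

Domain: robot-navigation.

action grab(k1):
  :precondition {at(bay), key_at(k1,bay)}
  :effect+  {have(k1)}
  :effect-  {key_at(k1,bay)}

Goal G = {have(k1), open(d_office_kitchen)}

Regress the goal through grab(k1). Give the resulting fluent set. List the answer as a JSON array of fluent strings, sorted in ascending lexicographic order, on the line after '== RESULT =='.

Regress:
  G ∩ del = {}  (empty — regression defined)
  G \ add = {have(k1), open(d_office_kitchen)} \ {have(k1)} = {open(d_office_kitchen)}
  ∪ pre   = {open(d_office_kitchen)} ∪ {at(bay), key_at(k1,bay)}
          = {at(bay), key_at(k1,bay), open(d_office_kitchen)}

== RESULT ==
["at(bay)", "key_at(k1,bay)", "open(d_office_kitchen)"]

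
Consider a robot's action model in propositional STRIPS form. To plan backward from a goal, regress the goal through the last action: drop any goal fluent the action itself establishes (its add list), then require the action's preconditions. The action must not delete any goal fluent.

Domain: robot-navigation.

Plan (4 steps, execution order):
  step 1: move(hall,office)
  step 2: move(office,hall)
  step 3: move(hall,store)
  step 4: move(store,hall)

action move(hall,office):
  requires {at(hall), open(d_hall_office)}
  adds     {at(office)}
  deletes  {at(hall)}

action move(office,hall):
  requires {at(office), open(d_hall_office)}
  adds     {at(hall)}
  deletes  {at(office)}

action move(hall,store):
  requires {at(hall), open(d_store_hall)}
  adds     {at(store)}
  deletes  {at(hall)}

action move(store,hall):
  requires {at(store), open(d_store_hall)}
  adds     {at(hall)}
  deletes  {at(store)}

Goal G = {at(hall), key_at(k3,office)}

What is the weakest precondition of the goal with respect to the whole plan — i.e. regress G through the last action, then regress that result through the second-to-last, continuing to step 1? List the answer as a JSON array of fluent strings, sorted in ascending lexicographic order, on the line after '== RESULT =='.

Regress step by step:
  through step 4 (move(store,hall)): drop {at(hall)}, keep {key_at(k3,office)}, require {at(store), open(d_store_hall)}
    → {at(store), key_at(k3,office), open(d_store_hall)}
  through step 3 (move(hall,store)): drop {at(store)}, keep {key_at(k3,office), open(d_store_hall)}, require {at(hall), open(d_store_hall)}
    → {at(hall), key_at(k3,office), open(d_store_hall)}
  through step 2 (move(office,hall)): drop {at(hall)}, keep {key_at(k3,office), open(d_store_hall)}, require {at(office), open(d_hall_office)}
    → {at(office), key_at(k3,office), open(d_hall_office), open(d_store_hall)}
  through step 1 (move(hall,office)): drop {at(office)}, keep {key_at(k3,office), open(d_hall_office), open(d_store_hall)}, require {at(hall), open(d_hall_office)}
    → {at(hall), key_at(k3,office), open(d_hall_office), open(d_store_hall)}

== RESULT ==
["at(hall)", "key_at(k3,office)", "open(d_hall_office)", "open(d_store_hall)"]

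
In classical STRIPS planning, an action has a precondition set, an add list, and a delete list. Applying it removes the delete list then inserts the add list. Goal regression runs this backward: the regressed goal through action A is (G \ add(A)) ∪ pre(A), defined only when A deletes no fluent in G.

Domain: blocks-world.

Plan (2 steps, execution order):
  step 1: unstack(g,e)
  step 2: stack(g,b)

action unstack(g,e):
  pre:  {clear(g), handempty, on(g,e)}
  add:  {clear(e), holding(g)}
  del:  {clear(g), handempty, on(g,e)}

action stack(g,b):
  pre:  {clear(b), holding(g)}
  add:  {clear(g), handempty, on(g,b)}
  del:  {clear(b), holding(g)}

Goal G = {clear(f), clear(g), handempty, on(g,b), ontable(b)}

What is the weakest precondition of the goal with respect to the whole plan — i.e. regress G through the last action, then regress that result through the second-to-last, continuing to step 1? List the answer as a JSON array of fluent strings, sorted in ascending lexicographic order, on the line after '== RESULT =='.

Regress step by step:
  through step 2 (stack(g,b)): drop {clear(g), handempty, on(g,b)}, keep {clear(f), ontable(b)}, require {clear(b), holding(g)}
    → {clear(b), clear(f), holding(g), ontable(b)}
  through step 1 (unstack(g,e)): drop {holding(g)}, keep {clear(b), clear(f), ontable(b)}, require {clear(g), handempty, on(g,e)}
    → {clear(b), clear(f), clear(g), handempty, on(g,e), ontable(b)}

== RESULT ==
["clear(b)", "clear(f)", "clear(g)", "handempty", "on(g,e)", "ontable(b)"]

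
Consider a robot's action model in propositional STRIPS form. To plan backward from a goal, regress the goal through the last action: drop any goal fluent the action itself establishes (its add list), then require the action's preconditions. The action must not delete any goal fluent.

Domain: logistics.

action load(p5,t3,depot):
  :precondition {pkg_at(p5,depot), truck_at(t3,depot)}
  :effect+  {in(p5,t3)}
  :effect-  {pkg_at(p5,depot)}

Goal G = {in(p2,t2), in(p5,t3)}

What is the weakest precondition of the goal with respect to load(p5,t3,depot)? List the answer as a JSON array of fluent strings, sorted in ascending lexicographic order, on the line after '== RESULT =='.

Regress:
  G ∩ del = {}  (empty — regression defined)
  G \ add = {in(p2,t2), in(p5,t3)} \ {in(p5,t3)} = {in(p2,t2)}
  ∪ pre   = {in(p2,t2)} ∪ {pkg_at(p5,depot), truck_at(t3,depot)}
          = {in(p2,t2), pkg_at(p5,depot), truck_at(t3,depot)}

== RESULT ==
["in(p2,t2)", "pkg_at(p5,depot)", "truck_at(t3,depot)"]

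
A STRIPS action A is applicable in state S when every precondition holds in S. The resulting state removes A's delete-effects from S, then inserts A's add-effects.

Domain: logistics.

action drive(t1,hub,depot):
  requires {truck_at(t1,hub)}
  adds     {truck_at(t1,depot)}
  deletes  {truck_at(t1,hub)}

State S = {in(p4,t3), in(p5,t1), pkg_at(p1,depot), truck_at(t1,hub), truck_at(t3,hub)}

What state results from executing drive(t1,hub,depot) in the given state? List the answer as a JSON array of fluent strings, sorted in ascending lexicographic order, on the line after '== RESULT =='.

Progress:
  pre ⊆ S: {truck_at(t1,hub)} ⊆ S  — applicable
  S \ del = {in(p4,t3), in(p5,t1), pkg_at(p1,depot), truck_at(t3,hub)}
  ∪ add   = {in(p4,t3), in(p5,t1), pkg_at(p1,depot), truck_at(t1,depot), truck_at(t3,hub)}

== RESULT ==
["in(p4,t3)", "in(p5,t1)", "pkg_at(p1,depot)", "truck_at(t1,depot)", "truck_at(t3,hub)"]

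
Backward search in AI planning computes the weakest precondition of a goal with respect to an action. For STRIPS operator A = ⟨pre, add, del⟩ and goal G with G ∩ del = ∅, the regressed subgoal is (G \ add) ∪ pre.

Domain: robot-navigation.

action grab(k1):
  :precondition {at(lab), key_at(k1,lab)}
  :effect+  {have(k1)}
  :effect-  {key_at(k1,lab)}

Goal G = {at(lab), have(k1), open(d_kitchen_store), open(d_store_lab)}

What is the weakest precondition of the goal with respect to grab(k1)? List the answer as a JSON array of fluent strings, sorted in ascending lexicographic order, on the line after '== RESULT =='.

Compute (G \ add) ∪ pre:
  G ∩ del = {}  (empty — regression defined)
  G \ add = {at(lab), have(k1), open(d_kitchen_store), open(d_store_lab)} \ {have(k1)} = {at(lab), open(d_kitchen_store), open(d_store_lab)}
  ∪ pre   = {at(lab), open(d_kitchen_store), open(d_store_lab)} ∪ {at(lab), key_at(k1,lab)}
          = {at(lab), key_at(k1,lab), open(d_kitchen_store), open(d_store_lab)}

== RESULT ==
["at(lab)", "key_at(k1,lab)", "open(d_kitchen_store)", "open(d_store_lab)"]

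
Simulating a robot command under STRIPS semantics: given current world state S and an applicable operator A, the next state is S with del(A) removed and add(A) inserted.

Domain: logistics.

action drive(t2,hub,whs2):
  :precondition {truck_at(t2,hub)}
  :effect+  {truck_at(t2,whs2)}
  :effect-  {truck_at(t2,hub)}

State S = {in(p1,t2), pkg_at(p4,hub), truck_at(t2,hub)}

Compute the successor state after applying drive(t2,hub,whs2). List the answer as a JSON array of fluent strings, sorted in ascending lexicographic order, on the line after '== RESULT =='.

Progress:
  pre ⊆ S: {truck_at(t2,hub)} ⊆ S  — applicable
  S \ del = {in(p1,t2), pkg_at(p4,hub)}
  ∪ add   = {in(p1,t2), pkg_at(p4,hub), truck_at(t2,whs2)}

== RESULT ==
["in(p1,t2)", "pkg_at(p4,hub)", "truck_at(t2,whs2)"]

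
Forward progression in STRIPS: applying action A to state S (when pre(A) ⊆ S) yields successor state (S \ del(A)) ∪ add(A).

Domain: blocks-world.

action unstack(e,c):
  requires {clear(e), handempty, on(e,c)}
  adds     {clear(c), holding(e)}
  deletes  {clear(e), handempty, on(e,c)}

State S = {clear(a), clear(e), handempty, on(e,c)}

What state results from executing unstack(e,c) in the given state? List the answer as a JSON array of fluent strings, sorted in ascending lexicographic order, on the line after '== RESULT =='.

Progress:
  pre ⊆ S: {clear(e), handempty, on(e,c)} ⊆ S  — applicable
  S \ del = {clear(a)}
  ∪ add   = {clear(a), clear(c), holding(e)}

== RESULT ==
["clear(a)", "clear(c)", "holding(e)"]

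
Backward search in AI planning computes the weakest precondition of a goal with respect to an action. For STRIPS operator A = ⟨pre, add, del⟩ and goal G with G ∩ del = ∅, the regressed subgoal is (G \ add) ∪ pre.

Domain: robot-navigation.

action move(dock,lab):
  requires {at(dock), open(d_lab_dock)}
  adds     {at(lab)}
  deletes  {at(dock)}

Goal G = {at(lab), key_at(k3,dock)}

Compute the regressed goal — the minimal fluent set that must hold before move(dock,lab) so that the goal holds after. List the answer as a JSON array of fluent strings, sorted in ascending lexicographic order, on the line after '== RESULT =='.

Compute (G \ add) ∪ pre:
  G ∩ del = {}  (empty — regression defined)
  G \ add = {at(lab), key_at(k3,dock)} \ {at(lab)} = {key_at(k3,dock)}
  ∪ pre   = {key_at(k3,dock)} ∪ {at(dock), open(d_lab_dock)}
          = {at(dock), key_at(k3,dock), open(d_lab_dock)}

== RESULT ==
["at(dock)", "key_at(k3,dock)", "open(d_lab_dock)"]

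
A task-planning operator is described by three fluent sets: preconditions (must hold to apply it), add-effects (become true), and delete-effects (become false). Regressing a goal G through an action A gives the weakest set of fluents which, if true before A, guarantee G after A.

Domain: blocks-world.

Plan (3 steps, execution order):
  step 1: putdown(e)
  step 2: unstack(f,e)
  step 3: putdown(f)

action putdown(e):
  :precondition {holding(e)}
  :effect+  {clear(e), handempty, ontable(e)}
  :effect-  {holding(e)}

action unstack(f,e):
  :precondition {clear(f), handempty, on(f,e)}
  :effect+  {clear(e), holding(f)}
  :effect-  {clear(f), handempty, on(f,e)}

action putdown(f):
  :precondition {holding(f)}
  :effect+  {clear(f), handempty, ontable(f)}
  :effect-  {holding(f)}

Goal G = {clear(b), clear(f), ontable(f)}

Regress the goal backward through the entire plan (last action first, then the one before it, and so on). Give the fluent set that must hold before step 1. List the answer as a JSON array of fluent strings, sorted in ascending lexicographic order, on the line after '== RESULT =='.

Regress step by step:
  through step 3 (putdown(f)): drop {clear(f), ontable(f)}, keep {clear(b)}, require {holding(f)}
    → {clear(b), holding(f)}
  through step 2 (unstack(f,e)): drop {holding(f)}, keep {clear(b)}, require {clear(f), handempty, on(f,e)}
    → {clear(b), clear(f), handempty, on(f,e)}
  through step 1 (putdown(e)): drop {handempty}, keep {clear(b), clear(f), on(f,e)}, require {holding(e)}
    → {clear(b), clear(f), holding(e), on(f,e)}

== RESULT ==
["clear(b)", "clear(f)", "holding(e)", "on(f,e)"]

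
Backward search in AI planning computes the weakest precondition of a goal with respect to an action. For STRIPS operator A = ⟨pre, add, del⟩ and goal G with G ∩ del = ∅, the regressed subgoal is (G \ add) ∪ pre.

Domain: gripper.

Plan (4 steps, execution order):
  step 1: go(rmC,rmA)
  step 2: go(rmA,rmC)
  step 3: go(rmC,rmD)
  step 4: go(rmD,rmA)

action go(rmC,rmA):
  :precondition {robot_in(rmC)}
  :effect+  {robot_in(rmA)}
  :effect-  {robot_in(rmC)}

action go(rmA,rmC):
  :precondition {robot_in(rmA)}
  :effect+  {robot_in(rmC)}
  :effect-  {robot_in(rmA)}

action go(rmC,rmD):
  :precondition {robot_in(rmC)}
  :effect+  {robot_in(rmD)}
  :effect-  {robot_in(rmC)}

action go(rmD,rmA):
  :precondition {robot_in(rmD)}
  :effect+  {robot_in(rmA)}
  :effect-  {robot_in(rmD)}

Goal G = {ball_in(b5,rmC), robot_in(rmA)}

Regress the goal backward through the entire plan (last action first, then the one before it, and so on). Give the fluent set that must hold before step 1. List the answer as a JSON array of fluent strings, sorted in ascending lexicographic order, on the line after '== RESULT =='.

Work backward from the goal:
  through step 4 (go(rmD,rmA)): drop {robot_in(rmA)}, keep {ball_in(b5,rmC)}, require {robot_in(rmD)}
    → {ball_in(b5,rmC), robot_in(rmD)}
  through step 3 (go(rmC,rmD)): drop {robot_in(rmD)}, keep {ball_in(b5,rmC)}, require {robot_in(rmC)}
    → {ball_in(b5,rmC), robot_in(rmC)}
  through step 2 (go(rmA,rmC)): drop {robot_in(rmC)}, keep {ball_in(b5,rmC)}, require {robot_in(rmA)}
    → {ball_in(b5,rmC), robot_in(rmA)}
  through step 1 (go(rmC,rmA)): drop {robot_in(rmA)}, keep {ball_in(b5,rmC)}, require {robot_in(rmC)}
    → {ball_in(b5,rmC), robot_in(rmC)}

== RESULT ==
["ball_in(b5,rmC)", "robot_in(rmC)"]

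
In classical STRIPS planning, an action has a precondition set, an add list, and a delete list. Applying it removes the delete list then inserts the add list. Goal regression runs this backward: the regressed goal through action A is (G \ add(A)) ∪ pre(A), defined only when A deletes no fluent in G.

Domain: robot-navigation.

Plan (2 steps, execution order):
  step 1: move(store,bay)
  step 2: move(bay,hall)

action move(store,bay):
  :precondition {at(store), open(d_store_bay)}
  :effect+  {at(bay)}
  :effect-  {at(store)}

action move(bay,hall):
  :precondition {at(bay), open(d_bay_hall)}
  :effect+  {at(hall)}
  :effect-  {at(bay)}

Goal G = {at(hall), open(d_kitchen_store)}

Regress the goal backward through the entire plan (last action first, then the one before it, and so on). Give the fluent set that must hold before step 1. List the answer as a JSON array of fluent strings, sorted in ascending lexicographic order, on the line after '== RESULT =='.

Work backward from the goal:
  through step 2 (move(bay,hall)): drop {at(hall)}, keep {open(d_kitchen_store)}, require {at(bay), open(d_bay_hall)}
    → {at(bay), open(d_bay_hall), open(d_kitchen_store)}
  through step 1 (move(store,bay)): drop {at(bay)}, keep {open(d_bay_hall), open(d_kitchen_store)}, require {at(store), open(d_store_bay)}
    → {at(store), open(d_bay_hall), open(d_kitchen_store), open(d_store_bay)}

== RESULT ==
["at(store)", "open(d_bay_hall)", "open(d_kitchen_store)", "open(d_store_bay)"]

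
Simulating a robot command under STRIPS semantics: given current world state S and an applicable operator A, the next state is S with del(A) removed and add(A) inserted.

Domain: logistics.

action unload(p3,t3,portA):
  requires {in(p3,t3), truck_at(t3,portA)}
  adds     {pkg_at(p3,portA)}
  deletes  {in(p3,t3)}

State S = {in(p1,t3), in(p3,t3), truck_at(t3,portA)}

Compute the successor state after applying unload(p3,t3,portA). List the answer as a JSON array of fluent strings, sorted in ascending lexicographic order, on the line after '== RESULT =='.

Compute (S \ del) ∪ add:
  pre ⊆ S: {in(p3,t3), truck_at(t3,portA)} ⊆ S  — applicable
  S \ del = {in(p1,t3), truck_at(t3,portA)}
  ∪ add   = {in(p1,t3), pkg_at(p3,portA), truck_at(t3,portA)}

== RESULT ==
["in(p1,t3)", "pkg_at(p3,portA)", "truck_at(t3,portA)"]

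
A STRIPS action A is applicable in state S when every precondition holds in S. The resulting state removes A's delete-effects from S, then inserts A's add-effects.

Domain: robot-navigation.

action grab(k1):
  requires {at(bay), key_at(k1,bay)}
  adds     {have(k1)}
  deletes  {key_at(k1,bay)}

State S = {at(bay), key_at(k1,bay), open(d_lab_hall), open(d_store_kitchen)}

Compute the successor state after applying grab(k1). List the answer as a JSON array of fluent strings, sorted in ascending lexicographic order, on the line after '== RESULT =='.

Progress:
  pre ⊆ S: {at(bay), key_at(k1,bay)} ⊆ S  — applicable
  S \ del = {at(bay), open(d_lab_hall), open(d_store_kitchen)}
  ∪ add   = {at(bay), have(k1), open(d_lab_hall), open(d_store_kitchen)}

== RESULT ==
["at(bay)", "have(k1)", "open(d_lab_hall)", "open(d_store_kitchen)"]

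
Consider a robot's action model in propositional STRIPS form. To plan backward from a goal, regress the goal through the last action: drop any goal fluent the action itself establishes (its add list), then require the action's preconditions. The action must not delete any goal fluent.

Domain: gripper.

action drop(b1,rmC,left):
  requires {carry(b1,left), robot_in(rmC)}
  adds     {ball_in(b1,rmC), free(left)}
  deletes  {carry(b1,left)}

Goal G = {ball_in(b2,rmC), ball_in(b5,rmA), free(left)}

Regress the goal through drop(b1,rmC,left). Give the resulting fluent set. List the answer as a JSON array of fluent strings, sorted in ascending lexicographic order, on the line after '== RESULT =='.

Compute (G \ add) ∪ pre:
  G ∩ del = {}  (empty — regression defined)
  G \ add = {ball_in(b2,rmC), ball_in(b5,rmA), free(left)} \ {ball_in(b1,rmC), free(left)} = {ball_in(b2,rmC), ball_in(b5,rmA)}
  ∪ pre   = {ball_in(b2,rmC), ball_in(b5,rmA)} ∪ {carry(b1,left), robot_in(rmC)}
          = {ball_in(b2,rmC), ball_in(b5,rmA), carry(b1,left), robot_in(rmC)}

== RESULT ==
["ball_in(b2,rmC)", "ball_in(b5,rmA)", "carry(b1,left)", "robot_in(rmC)"]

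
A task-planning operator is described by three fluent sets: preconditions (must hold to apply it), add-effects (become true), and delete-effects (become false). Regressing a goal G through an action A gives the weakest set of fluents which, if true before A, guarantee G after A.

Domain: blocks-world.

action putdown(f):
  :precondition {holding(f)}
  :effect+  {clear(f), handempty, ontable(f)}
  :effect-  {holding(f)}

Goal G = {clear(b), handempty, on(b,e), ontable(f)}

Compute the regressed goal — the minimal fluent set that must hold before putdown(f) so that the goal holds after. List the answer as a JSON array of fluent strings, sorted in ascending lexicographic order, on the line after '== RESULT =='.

Compute (G \ add) ∪ pre:
  G ∩ del = {}  (empty — regression defined)
  G \ add = {clear(b), handempty, on(b,e), ontable(f)} \ {clear(f), handempty, ontable(f)} = {clear(b), on(b,e)}
  ∪ pre   = {clear(b), on(b,e)} ∪ {holding(f)}
          = {clear(b), holding(f), on(b,e)}

== RESULT ==
["clear(b)", "holding(f)", "on(b,e)"]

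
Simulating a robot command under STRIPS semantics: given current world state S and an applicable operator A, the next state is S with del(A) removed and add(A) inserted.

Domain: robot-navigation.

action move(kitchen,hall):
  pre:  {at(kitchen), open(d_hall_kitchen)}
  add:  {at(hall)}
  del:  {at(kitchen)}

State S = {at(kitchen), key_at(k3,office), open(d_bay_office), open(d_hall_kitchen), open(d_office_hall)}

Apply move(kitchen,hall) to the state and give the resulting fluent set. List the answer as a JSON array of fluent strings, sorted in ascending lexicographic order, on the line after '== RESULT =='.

Compute (S \ del) ∪ add:
  pre ⊆ S: {at(kitchen), open(d_hall_kitchen)} ⊆ S  — applicable
  S \ del = {key_at(k3,office), open(d_bay_office), open(d_hall_kitchen), open(d_office_hall)}
  ∪ add   = {at(hall), key_at(k3,office), open(d_bay_office), open(d_hall_kitchen), open(d_office_hall)}

== RESULT ==
["at(hall)", "key_at(k3,office)", "open(d_bay_office)", "open(d_hall_kitchen)", "open(d_office_hall)"]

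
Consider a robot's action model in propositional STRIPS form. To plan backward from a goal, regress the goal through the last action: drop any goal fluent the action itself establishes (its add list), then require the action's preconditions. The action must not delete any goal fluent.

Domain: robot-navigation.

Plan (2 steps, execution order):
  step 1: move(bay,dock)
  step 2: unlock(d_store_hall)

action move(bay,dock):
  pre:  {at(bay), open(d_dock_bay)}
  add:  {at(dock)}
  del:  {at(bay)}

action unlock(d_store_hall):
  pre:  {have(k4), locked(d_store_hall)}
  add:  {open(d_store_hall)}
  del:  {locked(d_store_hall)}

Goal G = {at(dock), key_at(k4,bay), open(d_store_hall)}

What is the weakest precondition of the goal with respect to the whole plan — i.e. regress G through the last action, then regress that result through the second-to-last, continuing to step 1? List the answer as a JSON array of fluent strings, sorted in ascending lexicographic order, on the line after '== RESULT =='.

Work backward from the goal:
  through step 2 (unlock(d_store_hall)): drop {open(d_store_hall)}, keep {at(dock), key_at(k4,bay)}, require {have(k4), locked(d_store_hall)}
    → {at(dock), have(k4), key_at(k4,bay), locked(d_store_hall)}
  through step 1 (move(bay,dock)): drop {at(dock)}, keep {have(k4), key_at(k4,bay), locked(d_store_hall)}, require {at(bay), open(d_dock_bay)}
    → {at(bay), have(k4), key_at(k4,bay), locked(d_store_hall), open(d_dock_bay)}

== RESULT ==
["at(bay)", "have(k4)", "key_at(k4,bay)", "locked(d_store_hall)", "open(d_dock_bay)"]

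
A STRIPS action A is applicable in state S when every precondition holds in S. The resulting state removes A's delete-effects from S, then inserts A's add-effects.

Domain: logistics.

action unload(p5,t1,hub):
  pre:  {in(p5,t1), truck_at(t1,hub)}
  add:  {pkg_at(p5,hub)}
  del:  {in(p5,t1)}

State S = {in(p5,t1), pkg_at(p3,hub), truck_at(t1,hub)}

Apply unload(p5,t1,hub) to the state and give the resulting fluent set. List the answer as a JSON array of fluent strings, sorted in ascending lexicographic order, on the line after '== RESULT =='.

Progress:
  pre ⊆ S: {in(p5,t1), truck_at(t1,hub)} ⊆ S  — applicable
  S \ del = {pkg_at(p3,hub), truck_at(t1,hub)}
  ∪ add   = {pkg_at(p3,hub), pkg_at(p5,hub), truck_at(t1,hub)}

== RESULT ==
["pkg_at(p3,hub)", "pkg_at(p5,hub)", "truck_at(t1,hub)"]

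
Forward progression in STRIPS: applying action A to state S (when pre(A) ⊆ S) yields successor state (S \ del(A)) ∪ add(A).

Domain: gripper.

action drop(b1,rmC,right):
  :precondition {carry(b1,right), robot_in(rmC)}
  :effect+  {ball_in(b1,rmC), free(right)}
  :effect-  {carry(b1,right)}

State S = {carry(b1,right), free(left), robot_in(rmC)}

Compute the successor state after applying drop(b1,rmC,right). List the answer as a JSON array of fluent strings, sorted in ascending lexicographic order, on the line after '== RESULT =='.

Progress:
  pre ⊆ S: {carry(b1,right), robot_in(rmC)} ⊆ S  — applicable
  S \ del = {free(left), robot_in(rmC)}
  ∪ add   = {ball_in(b1,rmC), free(left), free(right), robot_in(rmC)}

== RESULT ==
["ball_in(b1,rmC)", "free(left)", "free(right)", "robot_in(rmC)"]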